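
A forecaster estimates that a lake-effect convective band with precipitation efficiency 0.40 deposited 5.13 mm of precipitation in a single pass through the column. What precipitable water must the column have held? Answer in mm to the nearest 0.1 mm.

PW ≈ 12.8 mm

PW = precipitation / ε = 5.13 / 0.40 = 12.8 mm.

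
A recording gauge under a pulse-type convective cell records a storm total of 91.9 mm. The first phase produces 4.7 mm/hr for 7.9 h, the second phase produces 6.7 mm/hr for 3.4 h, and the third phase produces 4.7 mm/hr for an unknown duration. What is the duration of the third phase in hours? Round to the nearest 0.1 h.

duration ≈ 6.8 h

Known phases: 4.7 × 7.9 + 6.7 × 3.4 = 37.13 + 22.78 = 59.91 mm.
Remaining depth = 91.9 − 59.91 = 31.99 mm.
Duration = 31.99 / 4.7 = 6.8 h.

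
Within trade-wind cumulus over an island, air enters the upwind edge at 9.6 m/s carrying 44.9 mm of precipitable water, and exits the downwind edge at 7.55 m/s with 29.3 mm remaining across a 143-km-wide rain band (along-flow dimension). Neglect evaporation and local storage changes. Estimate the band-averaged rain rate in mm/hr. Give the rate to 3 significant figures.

Column moisture flux per unit crosswind length is F = V × PW.
Inflow: F_in = 9.6 × 44.9 = 431.04 mm·m/s
Outflow: F_out = 7.55 × 29.3 = 221.215 mm·m/s
Steady-state rate R = (F_in − F_out)/L = (431.04 − 221.215) / 143000 m = 1.467e-03 mm/s.
R = 1.467e-03 × 3600 = 5.28 mm/hr.

R ≈ 5.28 mm/hr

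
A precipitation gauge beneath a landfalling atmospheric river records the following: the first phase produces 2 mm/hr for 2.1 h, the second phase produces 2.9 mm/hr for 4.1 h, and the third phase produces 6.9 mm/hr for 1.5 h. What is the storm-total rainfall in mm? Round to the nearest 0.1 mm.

Total = Σ Rᵢ Δtᵢ = 2 × 2.1 + 2.9 × 4.1 + 6.9 × 1.5
      = 4.2 + 11.89 + 10.35 = 26.4 mm.

total ≈ 26.4 mm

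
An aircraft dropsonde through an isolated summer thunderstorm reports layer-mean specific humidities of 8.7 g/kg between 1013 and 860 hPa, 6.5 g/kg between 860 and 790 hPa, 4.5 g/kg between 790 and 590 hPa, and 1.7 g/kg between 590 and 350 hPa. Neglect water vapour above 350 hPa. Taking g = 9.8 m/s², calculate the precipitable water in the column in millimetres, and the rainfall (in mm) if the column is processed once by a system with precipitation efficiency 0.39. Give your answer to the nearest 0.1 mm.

PW ≈ 31.6 mm; rainfall ≈ 12.3 mm

Precipitable water is the column-integrated vapour mass per unit area: PW = (1/g) Σ q̄ Δp, with q in kg/kg and Δp in Pa (1 kg/m² of water = 1 mm).
Layer 1013–860 hPa: Δp = 153 hPa = 15300 Pa, q̄ = 0.0087 kg/kg → 0.0087 × 15300 / 9.8 = 13.58 mm
Layer 860–790 hPa: Δp = 70 hPa = 7000 Pa, q̄ = 0.0065 kg/kg → 0.0065 × 7000 / 9.8 = 4.64 mm
Layer 790–590 hPa: Δp = 200 hPa = 20000 Pa, q̄ = 0.0045 kg/kg → 0.0045 × 20000 / 9.8 = 9.18 mm
Layer 590–350 hPa: Δp = 240 hPa = 24000 Pa, q̄ = 0.0017 kg/kg → 0.0017 × 24000 / 9.8 = 4.16 mm
PW = 13.58 + 4.64 + 9.18 + 4.16 = 31.56 ≈ 31.6 mm.
Rainfall = ε × PW = 0.39 × 31.6 = 12.3 mm.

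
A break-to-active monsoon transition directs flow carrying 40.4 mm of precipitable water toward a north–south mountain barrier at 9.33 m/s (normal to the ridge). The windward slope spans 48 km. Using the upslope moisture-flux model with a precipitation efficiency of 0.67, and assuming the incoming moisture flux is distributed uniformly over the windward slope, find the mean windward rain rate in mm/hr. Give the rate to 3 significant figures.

R ≈ 18.9 mm/hr

Incoming column moisture flux per unit ridge length: F = V × PW = 9.33 × 40.4 = 376.932 mm·m/s.
Spread over the 48 km slope with efficiency ε = 0.67: R = ε·F/W = 0.67 × 376.932 / 48000 m = 5.261e-03 mm/s.
R = 5.261e-03 × 3600 = 18.9 mm/hr.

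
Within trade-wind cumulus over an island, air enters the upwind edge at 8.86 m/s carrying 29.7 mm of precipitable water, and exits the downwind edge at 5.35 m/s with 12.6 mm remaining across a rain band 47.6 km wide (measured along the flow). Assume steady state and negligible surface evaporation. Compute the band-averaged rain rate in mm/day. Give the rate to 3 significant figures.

R ≈ 355 mm/day

Column moisture flux per unit crosswind length is F = V × PW.
Inflow: F_in = 8.86 × 29.7 = 263.142 mm·m/s
Outflow: F_out = 5.35 × 12.6 = 67.41 mm·m/s
Steady-state rate R = (F_in − F_out)/L = (263.142 − 67.41) / 47600 m = 4.112e-03 mm/s.
R = 4.112e-03 × 3600 × 24 = 355 mm/day.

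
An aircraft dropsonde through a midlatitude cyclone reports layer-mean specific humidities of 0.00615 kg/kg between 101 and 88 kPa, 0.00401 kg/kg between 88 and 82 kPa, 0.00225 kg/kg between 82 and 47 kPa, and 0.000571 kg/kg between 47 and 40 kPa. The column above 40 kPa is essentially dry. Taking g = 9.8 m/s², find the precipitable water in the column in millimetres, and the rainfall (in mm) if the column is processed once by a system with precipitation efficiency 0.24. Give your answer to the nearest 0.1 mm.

Precipitable water is the column-integrated vapour mass per unit area: PW = (1/g) Σ q̄ Δp, with q in kg/kg and Δp in Pa (1 kg/m² of water = 1 mm).
Layer 101–88 kPa: Δp = 130 hPa = 13000 Pa, q̄ = 0.00615 kg/kg → 0.00615 × 13000 / 9.8 = 8.16 mm
Layer 88–82 kPa: Δp = 60 hPa = 6000 Pa, q̄ = 0.00401 kg/kg → 0.00401 × 6000 / 9.8 = 2.46 mm
Layer 82–47 kPa: Δp = 350 hPa = 35000 Pa, q̄ = 0.00225 kg/kg → 0.00225 × 35000 / 9.8 = 8.04 mm
Layer 47–40 kPa: Δp = 70 hPa = 7000 Pa, q̄ = 0.000571 kg/kg → 0.000571 × 7000 / 9.8 = 0.41 mm
PW = 8.16 + 2.46 + 8.04 + 0.41 = 19.07 ≈ 19.1 mm.
Rainfall = ε × PW = 0.24 × 19.1 = 4.6 mm.

PW ≈ 19.1 mm; rainfall ≈ 4.6 mm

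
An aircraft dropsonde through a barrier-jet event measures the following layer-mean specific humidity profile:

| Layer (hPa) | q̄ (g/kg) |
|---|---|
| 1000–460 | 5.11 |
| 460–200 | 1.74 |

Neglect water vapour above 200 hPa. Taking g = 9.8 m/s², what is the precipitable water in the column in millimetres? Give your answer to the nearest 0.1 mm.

PW ≈ 32.8 mm

Precipitable water is the column-integrated vapour mass per unit area: PW = (1/g) Σ q̄ Δp, with q in kg/kg and Δp in Pa (1 kg/m² of water = 1 mm).
Layer 1000–460 hPa: Δp = 540 hPa = 54000 Pa, q̄ = 0.00511 kg/kg → 0.00511 × 54000 / 9.8 = 28.16 mm
Layer 460–200 hPa: Δp = 260 hPa = 26000 Pa, q̄ = 0.00174 kg/kg → 0.00174 × 26000 / 9.8 = 4.62 mm
PW = 28.16 + 4.62 = 32.78 ≈ 32.8 mm.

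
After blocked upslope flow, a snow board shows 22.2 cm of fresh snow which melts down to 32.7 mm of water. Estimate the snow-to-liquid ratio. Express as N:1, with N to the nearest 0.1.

Ratio = snow depth / SWE = 222 mm / 32.7 mm = 6.8, i.e. 6.8:1.

ratio ≈ 6.8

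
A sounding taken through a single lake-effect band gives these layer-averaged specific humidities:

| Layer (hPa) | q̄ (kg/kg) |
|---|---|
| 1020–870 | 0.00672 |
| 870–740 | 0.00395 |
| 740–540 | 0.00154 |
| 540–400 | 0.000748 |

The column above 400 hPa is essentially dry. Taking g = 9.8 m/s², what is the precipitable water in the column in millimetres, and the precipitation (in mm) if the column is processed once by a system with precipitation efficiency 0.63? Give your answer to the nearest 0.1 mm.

Precipitable water is the column-integrated vapour mass per unit area: PW = (1/g) Σ q̄ Δp, with q in kg/kg and Δp in Pa (1 kg/m² of water = 1 mm).
Layer 1020–870 hPa: Δp = 150 hPa = 15000 Pa, q̄ = 0.00672 kg/kg → 0.00672 × 15000 / 9.8 = 10.29 mm
Layer 870–740 hPa: Δp = 130 hPa = 13000 Pa, q̄ = 0.00395 kg/kg → 0.00395 × 13000 / 9.8 = 5.24 mm
Layer 740–540 hPa: Δp = 200 hPa = 20000 Pa, q̄ = 0.00154 kg/kg → 0.00154 × 20000 / 9.8 = 3.14 mm
Layer 540–400 hPa: Δp = 140 hPa = 14000 Pa, q̄ = 0.000748 kg/kg → 0.000748 × 14000 / 9.8 = 1.07 mm
PW = 10.29 + 5.24 + 3.14 + 1.07 = 19.74 ≈ 19.7 mm.
Precipitation = ε × PW = 0.63 × 19.7 = 12.4 mm.

PW ≈ 19.7 mm; precipitation ≈ 12.4 mm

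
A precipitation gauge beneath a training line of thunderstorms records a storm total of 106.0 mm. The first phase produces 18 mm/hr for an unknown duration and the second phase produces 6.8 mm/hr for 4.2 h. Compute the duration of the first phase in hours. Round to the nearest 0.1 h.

Known phases: 6.8 × 4.2 = 28.56 mm.
Remaining depth = 106.0 − 28.56 = 77.44 mm.
Duration = 77.44 / 18 = 4.3 h.

duration ≈ 4.3 h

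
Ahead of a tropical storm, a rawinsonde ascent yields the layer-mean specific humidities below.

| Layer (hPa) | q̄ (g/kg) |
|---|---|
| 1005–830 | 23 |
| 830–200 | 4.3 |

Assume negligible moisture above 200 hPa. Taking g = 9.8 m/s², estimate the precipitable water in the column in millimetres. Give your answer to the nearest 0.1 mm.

Precipitable water is the column-integrated vapour mass per unit area: PW = (1/g) Σ q̄ Δp, with q in kg/kg and Δp in Pa (1 kg/m² of water = 1 mm).
Layer 1005–830 hPa: Δp = 175 hPa = 17500 Pa, q̄ = 0.023 kg/kg → 0.023 × 17500 / 9.8 = 41.07 mm
Layer 830–200 hPa: Δp = 630 hPa = 63000 Pa, q̄ = 0.0043 kg/kg → 0.0043 × 63000 / 9.8 = 27.64 mm
PW = 41.07 + 27.64 = 68.71 ≈ 68.7 mm.

PW ≈ 68.7 mm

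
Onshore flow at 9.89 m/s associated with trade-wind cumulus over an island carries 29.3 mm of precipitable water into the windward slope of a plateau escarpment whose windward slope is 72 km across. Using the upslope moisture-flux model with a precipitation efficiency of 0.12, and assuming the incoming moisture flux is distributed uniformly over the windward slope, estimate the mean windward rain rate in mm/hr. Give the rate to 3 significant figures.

Incoming column moisture flux per unit ridge length: F = V × PW = 9.89 × 29.3 = 289.777 mm·m/s.
Spread over the 72 km slope with efficiency ε = 0.12: R = ε·F/W = 0.12 × 289.777 / 72000 m = 4.830e-04 mm/s.
R = 4.830e-04 × 3600 = 1.74 mm/hr.

R ≈ 1.74 mm/hr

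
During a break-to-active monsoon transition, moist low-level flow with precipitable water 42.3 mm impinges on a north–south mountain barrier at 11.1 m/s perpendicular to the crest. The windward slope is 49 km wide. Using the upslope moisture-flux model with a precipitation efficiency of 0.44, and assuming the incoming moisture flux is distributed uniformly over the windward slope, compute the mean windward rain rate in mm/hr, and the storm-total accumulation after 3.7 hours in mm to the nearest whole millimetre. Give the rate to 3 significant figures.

R ≈ 15.2 mm/hr; total ≈ 56 mm

Incoming column moisture flux per unit ridge length: F = V × PW = 11.1 × 42.3 = 469.53 mm·m/s.
Spread over the 49 km slope with efficiency ε = 0.44: R = ε·F/W = 0.44 × 469.53 / 49000 m = 4.216e-03 mm/s.
R = 4.216e-03 × 3600 = 15.2 mm/hr.
Over 3.7 h: total = 15.2 × 3.7 = 56.24 ≈ 56 mm.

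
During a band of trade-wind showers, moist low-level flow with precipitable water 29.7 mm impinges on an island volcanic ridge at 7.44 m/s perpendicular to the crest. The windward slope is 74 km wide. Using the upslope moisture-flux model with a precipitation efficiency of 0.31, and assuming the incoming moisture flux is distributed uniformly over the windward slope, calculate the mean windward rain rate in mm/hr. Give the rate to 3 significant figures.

R ≈ 3.33 mm/hr

Incoming column moisture flux per unit ridge length: F = V × PW = 7.44 × 29.7 = 220.968 mm·m/s.
Spread over the 74 km slope with efficiency ε = 0.31: R = ε·F/W = 0.31 × 220.968 / 74000 m = 9.257e-04 mm/s.
R = 9.257e-04 × 3600 = 3.33 mm/hr.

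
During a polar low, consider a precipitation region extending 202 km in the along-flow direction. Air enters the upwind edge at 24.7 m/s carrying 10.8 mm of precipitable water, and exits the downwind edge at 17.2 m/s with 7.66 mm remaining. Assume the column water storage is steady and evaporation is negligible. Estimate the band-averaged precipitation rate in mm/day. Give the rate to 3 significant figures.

Column moisture flux per unit crosswind length is F = V × PW.
Inflow: F_in = 24.7 × 10.8 = 266.76 mm·m/s
Outflow: F_out = 17.2 × 7.66 = 131.752 mm·m/s
Steady-state rate R = (F_in − F_out)/L = (266.76 − 131.752) / 202000 m = 6.684e-04 mm/s.
R = 6.684e-04 × 3600 × 24 = 57.7 mm/day.

R ≈ 57.7 mm/day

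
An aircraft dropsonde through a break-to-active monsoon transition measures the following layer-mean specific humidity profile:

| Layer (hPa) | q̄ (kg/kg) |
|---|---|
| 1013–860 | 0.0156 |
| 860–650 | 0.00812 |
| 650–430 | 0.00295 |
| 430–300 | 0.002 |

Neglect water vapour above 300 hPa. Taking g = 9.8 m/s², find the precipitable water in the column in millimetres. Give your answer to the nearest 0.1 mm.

Precipitable water is the column-integrated vapour mass per unit area: PW = (1/g) Σ q̄ Δp, with q in kg/kg and Δp in Pa (1 kg/m² of water = 1 mm).
Layer 1013–860 hPa: Δp = 153 hPa = 15300 Pa, q̄ = 0.0156 kg/kg → 0.0156 × 15300 / 9.8 = 24.36 mm
Layer 860–650 hPa: Δp = 210 hPa = 21000 Pa, q̄ = 0.00812 kg/kg → 0.00812 × 21000 / 9.8 = 17.40 mm
Layer 650–430 hPa: Δp = 220 hPa = 22000 Pa, q̄ = 0.00295 kg/kg → 0.00295 × 22000 / 9.8 = 6.62 mm
Layer 430–300 hPa: Δp = 130 hPa = 13000 Pa, q̄ = 0.002 kg/kg → 0.002 × 13000 / 9.8 = 2.65 mm
PW = 24.36 + 17.40 + 6.62 + 2.65 = 51.03 ≈ 51.0 mm.

PW ≈ 51.0 mm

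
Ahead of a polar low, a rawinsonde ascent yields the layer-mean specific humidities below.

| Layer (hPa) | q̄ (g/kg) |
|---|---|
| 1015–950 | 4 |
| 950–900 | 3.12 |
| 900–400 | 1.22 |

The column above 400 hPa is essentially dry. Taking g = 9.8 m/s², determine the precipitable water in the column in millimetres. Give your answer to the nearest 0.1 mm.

Precipitable water is the column-integrated vapour mass per unit area: PW = (1/g) Σ q̄ Δp, with q in kg/kg and Δp in Pa (1 kg/m² of water = 1 mm).
Layer 1015–950 hPa: Δp = 65 hPa = 6500 Pa, q̄ = 0.004 kg/kg → 0.004 × 6500 / 9.8 = 2.65 mm
Layer 950–900 hPa: Δp = 50 hPa = 5000 Pa, q̄ = 0.00312 kg/kg → 0.00312 × 5000 / 9.8 = 1.59 mm
Layer 900–400 hPa: Δp = 500 hPa = 50000 Pa, q̄ = 0.00122 kg/kg → 0.00122 × 50000 / 9.8 = 6.22 mm
PW = 2.65 + 1.59 + 6.22 = 10.46 ≈ 10.5 mm.

PW ≈ 10.5 mm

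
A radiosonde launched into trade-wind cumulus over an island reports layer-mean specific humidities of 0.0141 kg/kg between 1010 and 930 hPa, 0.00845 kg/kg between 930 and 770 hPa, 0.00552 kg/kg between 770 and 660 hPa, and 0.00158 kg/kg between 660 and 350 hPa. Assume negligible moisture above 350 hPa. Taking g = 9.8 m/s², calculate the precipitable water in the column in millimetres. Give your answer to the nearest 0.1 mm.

Precipitable water is the column-integrated vapour mass per unit area: PW = (1/g) Σ q̄ Δp, with q in kg/kg and Δp in Pa (1 kg/m² of water = 1 mm).
Layer 1010–930 hPa: Δp = 80 hPa = 8000 Pa, q̄ = 0.0141 kg/kg → 0.0141 × 8000 / 9.8 = 11.51 mm
Layer 930–770 hPa: Δp = 160 hPa = 16000 Pa, q̄ = 0.00845 kg/kg → 0.00845 × 16000 / 9.8 = 13.80 mm
Layer 770–660 hPa: Δp = 110 hPa = 11000 Pa, q̄ = 0.00552 kg/kg → 0.00552 × 11000 / 9.8 = 6.20 mm
Layer 660–350 hPa: Δp = 310 hPa = 31000 Pa, q̄ = 0.00158 kg/kg → 0.00158 × 31000 / 9.8 = 5.00 mm
PW = 11.51 + 13.80 + 6.20 + 5.00 = 36.51 ≈ 36.5 mm.

PW ≈ 36.5 mm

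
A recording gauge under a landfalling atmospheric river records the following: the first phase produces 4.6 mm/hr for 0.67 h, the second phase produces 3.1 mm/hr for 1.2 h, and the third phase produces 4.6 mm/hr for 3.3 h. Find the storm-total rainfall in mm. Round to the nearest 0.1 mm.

total ≈ 22.0 mm

Total = Σ Rᵢ Δtᵢ = 4.6 × 0.67 + 3.1 × 1.2 + 4.6 × 3.3
      = 3.082 + 3.72 + 15.18 = 22.0 mm.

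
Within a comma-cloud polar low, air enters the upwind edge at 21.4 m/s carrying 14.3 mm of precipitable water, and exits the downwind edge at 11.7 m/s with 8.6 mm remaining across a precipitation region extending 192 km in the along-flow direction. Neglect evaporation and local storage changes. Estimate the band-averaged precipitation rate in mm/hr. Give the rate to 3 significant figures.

R ≈ 3.85 mm/hr

Column moisture flux per unit crosswind length is F = V × PW.
Inflow: F_in = 21.4 × 14.3 = 306.02 mm·m/s
Outflow: F_out = 11.7 × 8.6 = 100.62 mm·m/s
Steady-state rate R = (F_in − F_out)/L = (306.02 − 100.62) / 192000 m = 1.070e-03 mm/s.
R = 1.070e-03 × 3600 = 3.85 mm/hr.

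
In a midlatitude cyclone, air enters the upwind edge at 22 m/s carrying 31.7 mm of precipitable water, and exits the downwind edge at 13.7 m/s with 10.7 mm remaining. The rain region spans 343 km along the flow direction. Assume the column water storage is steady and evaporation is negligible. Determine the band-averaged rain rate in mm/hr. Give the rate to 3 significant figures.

Column moisture flux per unit crosswind length is F = V × PW.
Inflow: F_in = 22 × 31.7 = 697.4 mm·m/s
Outflow: F_out = 13.7 × 10.7 = 146.59 mm·m/s
Steady-state rate R = (F_in − F_out)/L = (697.4 − 146.59) / 343000 m = 1.606e-03 mm/s.
R = 1.606e-03 × 3600 = 5.78 mm/hr.

R ≈ 5.78 mm/hr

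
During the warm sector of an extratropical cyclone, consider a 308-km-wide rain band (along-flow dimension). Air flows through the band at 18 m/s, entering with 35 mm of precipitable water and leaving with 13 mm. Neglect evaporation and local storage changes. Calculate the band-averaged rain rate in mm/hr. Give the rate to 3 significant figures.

Column moisture flux per unit crosswind length is F = V × PW.
Inflow: F_in = 18 × 35 = 630 mm·m/s
Outflow: F_out = 18 × 13 = 234 mm·m/s
Steady-state rate R = (F_in − F_out)/L = (630 − 234) / 308000 m = 1.286e-03 mm/s.
R = 1.286e-03 × 3600 = 4.63 mm/hr.

R ≈ 4.63 mm/hr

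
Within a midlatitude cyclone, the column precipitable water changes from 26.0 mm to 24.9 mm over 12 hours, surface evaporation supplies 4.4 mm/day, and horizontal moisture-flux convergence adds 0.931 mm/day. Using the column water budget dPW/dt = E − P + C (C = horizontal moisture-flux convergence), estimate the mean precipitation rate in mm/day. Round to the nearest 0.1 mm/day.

P ≈ 7.5 mm/day

dPW/dt = (24.9 − 26.0) mm / (12/24 day) = -2.200 mm/day.
P = E + C − dPW/dt = 4.4 + (0.931) − (-2.200) = 7.5 mm/day.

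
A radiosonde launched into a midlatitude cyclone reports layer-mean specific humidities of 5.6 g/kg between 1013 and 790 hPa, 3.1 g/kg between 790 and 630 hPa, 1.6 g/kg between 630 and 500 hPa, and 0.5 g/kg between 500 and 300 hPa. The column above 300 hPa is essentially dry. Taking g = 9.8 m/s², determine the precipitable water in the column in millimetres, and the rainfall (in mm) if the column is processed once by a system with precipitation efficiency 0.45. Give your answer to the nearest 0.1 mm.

PW ≈ 20.9 mm; rainfall ≈ 9.4 mm

Precipitable water is the column-integrated vapour mass per unit area: PW = (1/g) Σ q̄ Δp, with q in kg/kg and Δp in Pa (1 kg/m² of water = 1 mm).
Layer 1013–790 hPa: Δp = 223 hPa = 22300 Pa, q̄ = 0.0056 kg/kg → 0.0056 × 22300 / 9.8 = 12.74 mm
Layer 790–630 hPa: Δp = 160 hPa = 16000 Pa, q̄ = 0.0031 kg/kg → 0.0031 × 16000 / 9.8 = 5.06 mm
Layer 630–500 hPa: Δp = 130 hPa = 13000 Pa, q̄ = 0.0016 kg/kg → 0.0016 × 13000 / 9.8 = 2.12 mm
Layer 500–300 hPa: Δp = 200 hPa = 20000 Pa, q̄ = 0.0005 kg/kg → 0.0005 × 20000 / 9.8 = 1.02 mm
PW = 12.74 + 5.06 + 2.12 + 1.02 = 20.94 ≈ 20.9 mm.
Rainfall = ε × PW = 0.45 × 20.9 = 9.4 mm.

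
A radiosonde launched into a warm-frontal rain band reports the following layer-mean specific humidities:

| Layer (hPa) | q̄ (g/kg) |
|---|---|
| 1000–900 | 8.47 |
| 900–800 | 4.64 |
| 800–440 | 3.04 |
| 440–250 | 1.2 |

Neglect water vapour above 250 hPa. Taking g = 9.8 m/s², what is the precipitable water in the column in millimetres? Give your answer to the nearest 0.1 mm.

Precipitable water is the column-integrated vapour mass per unit area: PW = (1/g) Σ q̄ Δp, with q in kg/kg and Δp in Pa (1 kg/m² of water = 1 mm).
Layer 1000–900 hPa: Δp = 100 hPa = 10000 Pa, q̄ = 0.00847 kg/kg → 0.00847 × 10000 / 9.8 = 8.64 mm
Layer 900–800 hPa: Δp = 100 hPa = 10000 Pa, q̄ = 0.00464 kg/kg → 0.00464 × 10000 / 9.8 = 4.73 mm
Layer 800–440 hPa: Δp = 360 hPa = 36000 Pa, q̄ = 0.00304 kg/kg → 0.00304 × 36000 / 9.8 = 11.17 mm
Layer 440–250 hPa: Δp = 190 hPa = 19000 Pa, q̄ = 0.0012 kg/kg → 0.0012 × 19000 / 9.8 = 2.33 mm
PW = 8.64 + 4.73 + 11.17 + 2.33 = 26.87 ≈ 26.9 mm.

PW ≈ 26.9 mm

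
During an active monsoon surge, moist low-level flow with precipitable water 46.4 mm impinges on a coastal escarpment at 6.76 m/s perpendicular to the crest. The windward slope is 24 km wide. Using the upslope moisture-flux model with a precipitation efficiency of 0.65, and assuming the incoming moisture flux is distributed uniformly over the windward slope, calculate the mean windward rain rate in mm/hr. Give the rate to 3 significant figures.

R ≈ 30.6 mm/hr

Incoming column moisture flux per unit ridge length: F = V × PW = 6.76 × 46.4 = 313.664 mm·m/s.
Spread over the 24 km slope with efficiency ε = 0.65: R = ε·F/W = 0.65 × 313.664 / 24000 m = 8.495e-03 mm/s.
R = 8.495e-03 × 3600 = 30.6 mm/hr.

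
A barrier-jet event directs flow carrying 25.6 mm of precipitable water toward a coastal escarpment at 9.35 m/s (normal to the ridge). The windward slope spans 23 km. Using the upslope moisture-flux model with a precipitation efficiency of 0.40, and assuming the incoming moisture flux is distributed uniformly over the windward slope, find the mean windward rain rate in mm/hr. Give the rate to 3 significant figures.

Incoming column moisture flux per unit ridge length: F = V × PW = 9.35 × 25.6 = 239.36 mm·m/s.
Spread over the 23 km slope with efficiency ε = 0.40: R = ε·F/W = 0.40 × 239.36 / 23000 m = 4.163e-03 mm/s.
R = 4.163e-03 × 3600 = 15.0 mm/hr.

R ≈ 15.0 mm/hr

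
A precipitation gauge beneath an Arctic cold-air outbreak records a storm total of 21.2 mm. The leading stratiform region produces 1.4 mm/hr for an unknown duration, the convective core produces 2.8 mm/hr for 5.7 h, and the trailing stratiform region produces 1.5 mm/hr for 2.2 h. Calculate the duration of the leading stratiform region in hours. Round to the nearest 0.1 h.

Known phases: 2.8 × 5.7 + 1.5 × 2.2 = 15.96 + 3.3 = 19.26 mm.
Remaining depth = 21.2 − 19.26 = 1.94 mm.
Duration = 1.94 / 1.4 = 1.4 h.

duration ≈ 1.4 h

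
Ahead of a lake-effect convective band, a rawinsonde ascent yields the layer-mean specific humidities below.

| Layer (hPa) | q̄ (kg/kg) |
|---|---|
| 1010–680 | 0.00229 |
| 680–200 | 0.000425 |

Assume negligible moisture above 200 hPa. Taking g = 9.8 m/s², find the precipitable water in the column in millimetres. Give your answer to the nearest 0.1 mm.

PW ≈ 9.8 mm

Precipitable water is the column-integrated vapour mass per unit area: PW = (1/g) Σ q̄ Δp, with q in kg/kg and Δp in Pa (1 kg/m² of water = 1 mm).
Layer 1010–680 hPa: Δp = 330 hPa = 33000 Pa, q̄ = 0.00229 kg/kg → 0.00229 × 33000 / 9.8 = 7.71 mm
Layer 680–200 hPa: Δp = 480 hPa = 48000 Pa, q̄ = 0.000425 kg/kg → 0.000425 × 48000 / 9.8 = 2.08 mm
PW = 7.71 + 2.08 = 9.79 ≈ 9.8 mm.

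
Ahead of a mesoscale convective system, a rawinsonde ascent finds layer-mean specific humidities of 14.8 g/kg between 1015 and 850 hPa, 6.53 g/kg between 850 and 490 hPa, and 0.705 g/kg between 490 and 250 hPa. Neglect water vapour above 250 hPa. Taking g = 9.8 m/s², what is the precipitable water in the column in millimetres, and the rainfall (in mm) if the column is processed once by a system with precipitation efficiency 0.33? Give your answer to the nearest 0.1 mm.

PW ≈ 50.6 mm; rainfall ≈ 16.7 mm

Precipitable water is the column-integrated vapour mass per unit area: PW = (1/g) Σ q̄ Δp, with q in kg/kg and Δp in Pa (1 kg/m² of water = 1 mm).
Layer 1015–850 hPa: Δp = 165 hPa = 16500 Pa, q̄ = 0.0148 kg/kg → 0.0148 × 16500 / 9.8 = 24.92 mm
Layer 850–490 hPa: Δp = 360 hPa = 36000 Pa, q̄ = 0.00653 kg/kg → 0.00653 × 36000 / 9.8 = 23.99 mm
Layer 490–250 hPa: Δp = 240 hPa = 24000 Pa, q̄ = 0.000705 kg/kg → 0.000705 × 24000 / 9.8 = 1.73 mm
PW = 24.92 + 23.99 + 1.73 = 50.64 ≈ 50.6 mm.
Rainfall = ε × PW = 0.33 × 50.6 = 16.7 mm.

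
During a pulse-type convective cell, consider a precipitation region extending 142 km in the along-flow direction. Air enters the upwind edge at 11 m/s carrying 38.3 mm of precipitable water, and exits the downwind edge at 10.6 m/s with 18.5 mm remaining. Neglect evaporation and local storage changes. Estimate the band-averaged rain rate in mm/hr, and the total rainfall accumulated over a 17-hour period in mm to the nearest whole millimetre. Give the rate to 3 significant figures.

Column moisture flux per unit crosswind length is F = V × PW.
Inflow: F_in = 11 × 38.3 = 421.3 mm·m/s
Outflow: F_out = 10.6 × 18.5 = 196.1 mm·m/s
Steady-state rate R = (F_in − F_out)/L = (421.3 − 196.1) / 142000 m = 1.586e-03 mm/s.
R = 1.586e-03 × 3600 = 5.71 mm/hr.
Over 17 h: total = 5.71 × 17 = 97.07 ≈ 97 mm.

R ≈ 5.71 mm/hr; total ≈ 97 mm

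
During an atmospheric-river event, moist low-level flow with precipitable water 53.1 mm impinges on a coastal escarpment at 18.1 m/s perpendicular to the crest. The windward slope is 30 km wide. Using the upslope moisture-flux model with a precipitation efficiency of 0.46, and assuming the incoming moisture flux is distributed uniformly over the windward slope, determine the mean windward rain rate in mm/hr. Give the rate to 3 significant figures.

R ≈ 53.1 mm/hr

Incoming column moisture flux per unit ridge length: F = V × PW = 18.1 × 53.1 = 961.11 mm·m/s.
Spread over the 30 km slope with efficiency ε = 0.46: R = ε·F/W = 0.46 × 961.11 / 30000 m = 1.474e-02 mm/s.
R = 1.474e-02 × 3600 = 53.1 mm/hr.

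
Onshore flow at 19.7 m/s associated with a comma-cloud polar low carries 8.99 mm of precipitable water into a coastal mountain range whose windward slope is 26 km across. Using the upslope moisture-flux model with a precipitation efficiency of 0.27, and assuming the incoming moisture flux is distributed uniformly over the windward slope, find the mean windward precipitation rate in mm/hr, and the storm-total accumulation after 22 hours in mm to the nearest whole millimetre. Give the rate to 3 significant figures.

Incoming column moisture flux per unit ridge length: F = V × PW = 19.7 × 8.99 = 177.103 mm·m/s.
Spread over the 26 km slope with efficiency ε = 0.27: R = ε·F/W = 0.27 × 177.103 / 26000 m = 1.839e-03 mm/s.
R = 1.839e-03 × 3600 = 6.62 mm/hr.
Over 22 h: total = 6.62 × 22 = 145.64 ≈ 146 mm.

R ≈ 6.62 mm/hr; total ≈ 146 mm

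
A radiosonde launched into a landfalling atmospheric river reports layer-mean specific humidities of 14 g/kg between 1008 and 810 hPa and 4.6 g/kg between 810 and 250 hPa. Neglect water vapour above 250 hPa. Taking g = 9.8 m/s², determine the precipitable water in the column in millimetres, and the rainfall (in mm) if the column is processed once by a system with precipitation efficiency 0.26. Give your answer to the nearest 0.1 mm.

PW ≈ 54.6 mm; rainfall ≈ 14.2 mm

Precipitable water is the column-integrated vapour mass per unit area: PW = (1/g) Σ q̄ Δp, with q in kg/kg and Δp in Pa (1 kg/m² of water = 1 mm).
Layer 1008–810 hPa: Δp = 198 hPa = 19800 Pa, q̄ = 0.014 kg/kg → 0.014 × 19800 / 9.8 = 28.29 mm
Layer 810–250 hPa: Δp = 560 hPa = 56000 Pa, q̄ = 0.0046 kg/kg → 0.0046 × 56000 / 9.8 = 26.29 mm
PW = 28.29 + 26.29 = 54.58 ≈ 54.6 mm.
Rainfall = ε × PW = 0.26 × 54.6 = 14.2 mm.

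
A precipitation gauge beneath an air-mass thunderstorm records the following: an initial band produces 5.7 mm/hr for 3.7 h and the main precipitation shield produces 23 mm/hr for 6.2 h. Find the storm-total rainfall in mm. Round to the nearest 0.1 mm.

Total = Σ Rᵢ Δtᵢ = 5.7 × 3.7 + 23 × 6.2
      = 21.09 + 142.6 = 163.7 mm.

total ≈ 163.7 mm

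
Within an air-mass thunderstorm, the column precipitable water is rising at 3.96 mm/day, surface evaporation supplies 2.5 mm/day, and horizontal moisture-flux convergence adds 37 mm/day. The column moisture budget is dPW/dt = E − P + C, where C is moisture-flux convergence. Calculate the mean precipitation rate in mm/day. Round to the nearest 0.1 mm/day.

P ≈ 35.5 mm/day

dPW/dt = +3.96 mm/day.
P = E + C − dPW/dt = 2.5 + (37) − (+3.96) = 35.5 mm/day.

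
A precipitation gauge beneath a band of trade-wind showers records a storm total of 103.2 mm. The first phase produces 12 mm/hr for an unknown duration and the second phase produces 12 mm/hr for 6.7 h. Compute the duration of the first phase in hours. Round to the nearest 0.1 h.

Known phases: 12 × 6.7 = 80.4 mm.
Remaining depth = 103.2 − 80.4 = 22.8 mm.
Duration = 22.8 / 12 = 1.9 h.

duration ≈ 1.9 h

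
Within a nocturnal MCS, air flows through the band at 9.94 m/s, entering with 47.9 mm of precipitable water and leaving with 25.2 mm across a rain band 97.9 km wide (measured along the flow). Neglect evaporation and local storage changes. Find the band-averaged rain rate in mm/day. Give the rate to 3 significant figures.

R ≈ 199 mm/day

Column moisture flux per unit crosswind length is F = V × PW.
Inflow: F_in = 9.94 × 47.9 = 476.126 mm·m/s
Outflow: F_out = 9.94 × 25.2 = 250.488 mm·m/s
Steady-state rate R = (F_in − F_out)/L = (476.126 − 250.488) / 97900 m = 2.305e-03 mm/s.
R = 2.305e-03 × 3600 × 24 = 199 mm/day.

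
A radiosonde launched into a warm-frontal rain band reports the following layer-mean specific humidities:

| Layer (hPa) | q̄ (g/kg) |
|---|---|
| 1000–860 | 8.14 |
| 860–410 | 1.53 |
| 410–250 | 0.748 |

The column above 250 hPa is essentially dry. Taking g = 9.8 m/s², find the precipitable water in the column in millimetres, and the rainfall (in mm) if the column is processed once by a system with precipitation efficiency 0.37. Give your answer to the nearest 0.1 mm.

PW ≈ 19.9 mm; rainfall ≈ 7.4 mm

Precipitable water is the column-integrated vapour mass per unit area: PW = (1/g) Σ q̄ Δp, with q in kg/kg and Δp in Pa (1 kg/m² of water = 1 mm).
Layer 1000–860 hPa: Δp = 140 hPa = 14000 Pa, q̄ = 0.00814 kg/kg → 0.00814 × 14000 / 9.8 = 11.63 mm
Layer 860–410 hPa: Δp = 450 hPa = 45000 Pa, q̄ = 0.00153 kg/kg → 0.00153 × 45000 / 9.8 = 7.03 mm
Layer 410–250 hPa: Δp = 160 hPa = 16000 Pa, q̄ = 0.000748 kg/kg → 0.000748 × 16000 / 9.8 = 1.22 mm
PW = 11.63 + 7.03 + 1.22 = 19.88 ≈ 19.9 mm.
Rainfall = ε × PW = 0.37 × 19.9 = 7.4 mm.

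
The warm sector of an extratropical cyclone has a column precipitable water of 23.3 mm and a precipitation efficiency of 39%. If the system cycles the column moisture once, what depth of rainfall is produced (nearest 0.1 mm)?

Rainfall = ε × PW = 0.39 × 23.3 = 9.1 mm.

rainfall ≈ 9.1 mm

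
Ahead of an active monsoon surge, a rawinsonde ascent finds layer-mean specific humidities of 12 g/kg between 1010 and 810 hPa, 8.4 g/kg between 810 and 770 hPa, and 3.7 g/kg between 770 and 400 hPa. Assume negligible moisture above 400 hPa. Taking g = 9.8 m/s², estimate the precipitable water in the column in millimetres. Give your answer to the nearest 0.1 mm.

Precipitable water is the column-integrated vapour mass per unit area: PW = (1/g) Σ q̄ Δp, with q in kg/kg and Δp in Pa (1 kg/m² of water = 1 mm).
Layer 1010–810 hPa: Δp = 200 hPa = 20000 Pa, q̄ = 0.012 kg/kg → 0.012 × 20000 / 9.8 = 24.49 mm
Layer 810–770 hPa: Δp = 40 hPa = 4000 Pa, q̄ = 0.0084 kg/kg → 0.0084 × 4000 / 9.8 = 3.43 mm
Layer 770–400 hPa: Δp = 370 hPa = 37000 Pa, q̄ = 0.0037 kg/kg → 0.0037 × 37000 / 9.8 = 13.97 mm
PW = 24.49 + 3.43 + 13.97 = 41.89 ≈ 41.9 mm.

PW ≈ 41.9 mm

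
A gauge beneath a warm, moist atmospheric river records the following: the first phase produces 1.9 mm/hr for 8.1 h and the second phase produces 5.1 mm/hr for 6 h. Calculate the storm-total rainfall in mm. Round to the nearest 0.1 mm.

total ≈ 46.0 mm

Total = Σ Rᵢ Δtᵢ = 1.9 × 8.1 + 5.1 × 6
      = 15.39 + 30.6 = 46.0 mm.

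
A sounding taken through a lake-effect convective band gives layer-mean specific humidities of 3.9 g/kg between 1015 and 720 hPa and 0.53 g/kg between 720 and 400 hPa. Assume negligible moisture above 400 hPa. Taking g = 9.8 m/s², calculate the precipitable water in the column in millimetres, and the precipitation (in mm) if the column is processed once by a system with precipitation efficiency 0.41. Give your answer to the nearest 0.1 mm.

PW ≈ 13.5 mm; precipitation ≈ 5.5 mm

Precipitable water is the column-integrated vapour mass per unit area: PW = (1/g) Σ q̄ Δp, with q in kg/kg and Δp in Pa (1 kg/m² of water = 1 mm).
Layer 1015–720 hPa: Δp = 295 hPa = 29500 Pa, q̄ = 0.0039 kg/kg → 0.0039 × 29500 / 9.8 = 11.74 mm
Layer 720–400 hPa: Δp = 320 hPa = 32000 Pa, q̄ = 0.00053 kg/kg → 0.00053 × 32000 / 9.8 = 1.73 mm
PW = 11.74 + 1.73 = 13.47 ≈ 13.5 mm.
Precipitation = ε × PW = 0.41 × 13.5 = 5.5 mm.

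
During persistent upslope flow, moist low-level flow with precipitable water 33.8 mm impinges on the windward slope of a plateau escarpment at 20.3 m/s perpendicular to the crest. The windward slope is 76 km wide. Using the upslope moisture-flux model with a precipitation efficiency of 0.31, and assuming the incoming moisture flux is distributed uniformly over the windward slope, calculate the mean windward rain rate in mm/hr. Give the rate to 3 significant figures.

R ≈ 10.1 mm/hr

Incoming column moisture flux per unit ridge length: F = V × PW = 20.3 × 33.8 = 686.14 mm·m/s.
Spread over the 76 km slope with efficiency ε = 0.31: R = ε·F/W = 0.31 × 686.14 / 76000 m = 2.799e-03 mm/s.
R = 2.799e-03 × 3600 = 10.1 mm/hr.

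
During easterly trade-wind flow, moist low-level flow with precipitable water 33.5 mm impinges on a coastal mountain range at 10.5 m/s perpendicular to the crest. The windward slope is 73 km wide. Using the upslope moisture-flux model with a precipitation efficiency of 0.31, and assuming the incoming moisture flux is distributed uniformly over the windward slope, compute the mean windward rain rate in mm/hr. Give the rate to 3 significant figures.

R ≈ 5.38 mm/hr

Incoming column moisture flux per unit ridge length: F = V × PW = 10.5 × 33.5 = 351.75 mm·m/s.
Spread over the 73 km slope with efficiency ε = 0.31: R = ε·F/W = 0.31 × 351.75 / 73000 m = 1.494e-03 mm/s.
R = 1.494e-03 × 3600 = 5.38 mm/hr.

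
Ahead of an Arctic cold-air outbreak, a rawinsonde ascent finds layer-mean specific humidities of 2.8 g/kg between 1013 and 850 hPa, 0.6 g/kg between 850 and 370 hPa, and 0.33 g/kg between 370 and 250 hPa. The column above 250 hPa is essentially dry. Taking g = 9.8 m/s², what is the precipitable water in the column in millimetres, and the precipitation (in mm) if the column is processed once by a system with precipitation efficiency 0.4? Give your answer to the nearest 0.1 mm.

Precipitable water is the column-integrated vapour mass per unit area: PW = (1/g) Σ q̄ Δp, with q in kg/kg and Δp in Pa (1 kg/m² of water = 1 mm).
Layer 1013–850 hPa: Δp = 163 hPa = 16300 Pa, q̄ = 0.0028 kg/kg → 0.0028 × 16300 / 9.8 = 4.66 mm
Layer 850–370 hPa: Δp = 480 hPa = 48000 Pa, q̄ = 0.0006 kg/kg → 0.0006 × 48000 / 9.8 = 2.94 mm
Layer 370–250 hPa: Δp = 120 hPa = 12000 Pa, q̄ = 0.00033 kg/kg → 0.00033 × 12000 / 9.8 = 0.40 mm
PW = 4.66 + 2.94 + 0.40 = 8.00 ≈ 8.0 mm.
Precipitation = ε × PW = 0.4 × 8.0 = 3.2 mm.

PW ≈ 8.0 mm; precipitation ≈ 3.2 mm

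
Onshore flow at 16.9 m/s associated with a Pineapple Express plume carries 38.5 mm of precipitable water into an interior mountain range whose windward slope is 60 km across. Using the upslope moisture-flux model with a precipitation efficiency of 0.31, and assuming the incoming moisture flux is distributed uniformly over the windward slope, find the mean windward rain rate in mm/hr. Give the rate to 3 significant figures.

R ≈ 12.1 mm/hr

Incoming column moisture flux per unit ridge length: F = V × PW = 16.9 × 38.5 = 650.65 mm·m/s.
Spread over the 60 km slope with efficiency ε = 0.31: R = ε·F/W = 0.31 × 650.65 / 60000 m = 3.362e-03 mm/s.
R = 3.362e-03 × 3600 = 12.1 mm/hr.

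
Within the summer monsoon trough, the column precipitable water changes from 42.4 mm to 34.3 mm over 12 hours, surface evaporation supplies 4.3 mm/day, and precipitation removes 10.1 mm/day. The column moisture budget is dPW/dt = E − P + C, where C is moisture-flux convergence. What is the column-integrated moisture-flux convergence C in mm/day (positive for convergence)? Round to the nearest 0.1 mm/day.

C ≈ -10.4 mm/day

dPW/dt = (34.3 − 42.4) mm / (12/24 day) = -16.200 mm/day.
C = dPW/dt − E + P = (-16.200) − 4.3 + 10.1 = -10.4 mm/day.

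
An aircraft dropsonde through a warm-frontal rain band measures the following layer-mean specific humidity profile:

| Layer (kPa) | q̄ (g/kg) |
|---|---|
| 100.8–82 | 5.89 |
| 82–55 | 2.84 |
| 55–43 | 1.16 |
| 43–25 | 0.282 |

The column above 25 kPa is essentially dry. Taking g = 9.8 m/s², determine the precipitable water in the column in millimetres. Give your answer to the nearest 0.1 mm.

Precipitable water is the column-integrated vapour mass per unit area: PW = (1/g) Σ q̄ Δp, with q in kg/kg and Δp in Pa (1 kg/m² of water = 1 mm).
Layer 100.8–82 kPa: Δp = 188 hPa = 18800 Pa, q̄ = 0.00589 kg/kg → 0.00589 × 18800 / 9.8 = 11.30 mm
Layer 82–55 kPa: Δp = 270 hPa = 27000 Pa, q̄ = 0.00284 kg/kg → 0.00284 × 27000 / 9.8 = 7.82 mm
Layer 55–43 kPa: Δp = 120 hPa = 12000 Pa, q̄ = 0.00116 kg/kg → 0.00116 × 12000 / 9.8 = 1.42 mm
Layer 43–25 kPa: Δp = 180 hPa = 18000 Pa, q̄ = 0.000282 kg/kg → 0.000282 × 18000 / 9.8 = 0.52 mm
PW = 11.30 + 7.82 + 1.42 + 0.52 = 21.06 ≈ 21.1 mm.

PW ≈ 21.1 mm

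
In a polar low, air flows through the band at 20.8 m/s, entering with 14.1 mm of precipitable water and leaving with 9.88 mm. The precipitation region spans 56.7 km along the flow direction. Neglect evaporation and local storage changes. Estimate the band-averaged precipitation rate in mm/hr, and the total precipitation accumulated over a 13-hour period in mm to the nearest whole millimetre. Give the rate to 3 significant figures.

Column moisture flux per unit crosswind length is F = V × PW.
Inflow: F_in = 20.8 × 14.1 = 293.28 mm·m/s
Outflow: F_out = 20.8 × 9.88 = 205.504 mm·m/s
Steady-state rate R = (F_in − F_out)/L = (293.28 − 205.504) / 56700 m = 1.548e-03 mm/s.
R = 1.548e-03 × 3600 = 5.57 mm/hr.
Over 13 h: total = 5.57 × 13 = 72.41 ≈ 72 mm.

R ≈ 5.57 mm/hr; total ≈ 72 mm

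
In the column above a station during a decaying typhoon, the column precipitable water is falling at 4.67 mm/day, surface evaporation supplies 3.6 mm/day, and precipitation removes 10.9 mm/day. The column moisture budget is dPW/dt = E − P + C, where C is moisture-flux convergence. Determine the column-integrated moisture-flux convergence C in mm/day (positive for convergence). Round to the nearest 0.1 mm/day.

dPW/dt = -4.67 mm/day.
C = dPW/dt − E + P = (-4.67) − 3.6 + 10.9 = 2.6 mm/day.

C ≈ 2.6 mm/day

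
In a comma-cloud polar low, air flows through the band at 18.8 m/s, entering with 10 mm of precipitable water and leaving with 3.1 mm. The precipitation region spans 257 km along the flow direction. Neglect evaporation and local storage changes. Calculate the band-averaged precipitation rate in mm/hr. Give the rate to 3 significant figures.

R ≈ 1.82 mm/hr

Column moisture flux per unit crosswind length is F = V × PW.
Inflow: F_in = 18.8 × 10 = 188 mm·m/s
Outflow: F_out = 18.8 × 3.1 = 58.28 mm·m/s
Steady-state rate R = (F_in − F_out)/L = (188 − 58.28) / 257000 m = 5.047e-04 mm/s.
R = 5.047e-04 × 3600 = 1.82 mm/hr.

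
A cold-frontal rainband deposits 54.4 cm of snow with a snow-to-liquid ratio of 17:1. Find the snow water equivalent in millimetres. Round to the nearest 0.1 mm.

SWE = snow depth / ratio = 54.4 cm / 17 = 3.200 cm = 32.0 mm.

SWE ≈ 32.0 mm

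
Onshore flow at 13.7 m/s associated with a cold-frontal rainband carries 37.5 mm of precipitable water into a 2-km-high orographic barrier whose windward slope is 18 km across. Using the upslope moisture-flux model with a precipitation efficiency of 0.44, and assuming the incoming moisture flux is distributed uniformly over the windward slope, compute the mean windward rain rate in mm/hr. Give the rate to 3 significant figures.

Incoming column moisture flux per unit ridge length: F = V × PW = 13.7 × 37.5 = 513.75 mm·m/s.
Spread over the 18 km slope with efficiency ε = 0.44: R = ε·F/W = 0.44 × 513.75 / 18000 m = 1.256e-02 mm/s.
R = 1.256e-02 × 3600 = 45.2 mm/hr.

R ≈ 45.2 mm/hr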